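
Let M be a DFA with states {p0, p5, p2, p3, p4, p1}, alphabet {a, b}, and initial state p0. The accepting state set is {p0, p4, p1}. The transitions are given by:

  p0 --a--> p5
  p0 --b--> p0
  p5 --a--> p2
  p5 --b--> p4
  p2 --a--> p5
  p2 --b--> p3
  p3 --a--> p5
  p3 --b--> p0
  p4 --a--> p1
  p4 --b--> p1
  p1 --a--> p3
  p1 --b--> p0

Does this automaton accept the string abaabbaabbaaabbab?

Yes

p0 → p5 → p4 → p1 → p3 → p0 → p0 → p5 → p2 → p3 → p0 → p5 → p2 → p5 → p4 → p1 → p3 → p0
End state p0 is accepting.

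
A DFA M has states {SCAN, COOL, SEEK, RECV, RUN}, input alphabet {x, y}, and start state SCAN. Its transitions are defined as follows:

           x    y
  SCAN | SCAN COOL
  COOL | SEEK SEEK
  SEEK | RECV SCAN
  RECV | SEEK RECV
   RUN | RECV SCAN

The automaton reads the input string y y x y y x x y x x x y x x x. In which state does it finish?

start at SCAN
read 'y': SCAN → COOL
read 'y': COOL → SEEK
read 'x': SEEK → RECV
read 'y': RECV → RECV
read 'y': RECV → RECV
read 'x': RECV → SEEK
read 'x': SEEK → RECV
read 'y': RECV → RECV
read 'x': RECV → SEEK
read 'x': SEEK → RECV
read 'x': RECV → SEEK
read 'y': SEEK → SCAN
read 'x': SCAN → SCAN
read 'x': SCAN → SCAN
read 'x': SCAN → SCAN

SCAN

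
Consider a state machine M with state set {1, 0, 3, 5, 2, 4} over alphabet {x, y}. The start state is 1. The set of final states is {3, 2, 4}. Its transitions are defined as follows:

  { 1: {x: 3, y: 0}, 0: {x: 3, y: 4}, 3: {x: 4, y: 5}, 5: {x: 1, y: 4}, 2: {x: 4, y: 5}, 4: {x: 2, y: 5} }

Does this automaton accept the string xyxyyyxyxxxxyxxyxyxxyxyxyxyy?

start at 1
read 'x': 1 → 3
read 'y': 3 → 5
read 'x': 5 → 1
read 'y': 1 → 0
read 'y': 0 → 4
read 'y': 4 → 5
read 'x': 5 → 1
read 'y': 1 → 0
read 'x': 0 → 3
read 'x': 3 → 4
read 'x': 4 → 2
read 'x': 2 → 4
read 'y': 4 → 5
read 'x': 5 → 1
read 'x': 1 → 3
read 'y': 3 → 5
read 'x': 5 → 1
read 'y': 1 → 0
read 'x': 0 → 3
read 'x': 3 → 4
read 'y': 4 → 5
read 'x': 5 → 1
read 'y': 1 → 0
read 'x': 0 → 3
read 'y': 3 → 5
read 'x': 5 → 1
read 'y': 1 → 0
read 'y': 0 → 4
End state 4 is accepting.

Yes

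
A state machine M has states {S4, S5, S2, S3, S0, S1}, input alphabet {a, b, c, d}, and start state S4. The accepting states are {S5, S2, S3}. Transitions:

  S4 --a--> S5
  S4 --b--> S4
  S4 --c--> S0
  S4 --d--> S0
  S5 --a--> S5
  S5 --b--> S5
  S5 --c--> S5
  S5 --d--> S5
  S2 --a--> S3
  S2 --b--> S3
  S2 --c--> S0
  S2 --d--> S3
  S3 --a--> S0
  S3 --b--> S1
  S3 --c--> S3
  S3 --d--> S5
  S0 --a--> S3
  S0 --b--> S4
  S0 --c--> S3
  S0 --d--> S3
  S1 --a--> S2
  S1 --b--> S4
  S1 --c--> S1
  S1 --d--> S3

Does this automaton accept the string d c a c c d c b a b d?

start at S4
read 'd': S4 → S0
read 'c': S0 → S3
read 'a': S3 → S0
read 'c': S0 → S3
read 'c': S3 → S3
read 'd': S3 → S5
read 'c': S5 → S5
read 'b': S5 → S5
read 'a': S5 → S5
read 'b': S5 → S5
read 'd': S5 → S5
End state S5 is accepting.

Yes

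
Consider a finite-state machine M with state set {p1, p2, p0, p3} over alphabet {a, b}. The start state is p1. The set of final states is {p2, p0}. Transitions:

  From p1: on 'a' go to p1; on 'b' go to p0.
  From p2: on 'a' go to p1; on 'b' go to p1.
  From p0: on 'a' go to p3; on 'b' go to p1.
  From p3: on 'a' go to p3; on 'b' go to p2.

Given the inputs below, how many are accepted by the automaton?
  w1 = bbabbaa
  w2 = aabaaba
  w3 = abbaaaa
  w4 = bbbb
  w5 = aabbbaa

w1: Trace: p1 -b-> p0 -b-> p1 -a-> p1 -b-> p0 -b-> p1 -a-> p1 -a-> p1  → end p1, rejected
w2: Trace: p1 -a-> p1 -a-> p1 -b-> p0 -a-> p3 -a-> p3 -b-> p2 -a-> p1  → end p1, rejected
w3: Trace: p1 -a-> p1 -b-> p0 -b-> p1 -a-> p1 -a-> p1 -a-> p1 -a-> p1  → end p1, rejected
w4: Trace: p1 -b-> p0 -b-> p1 -b-> p0 -b-> p1  → end p1, rejected
w5: Trace: p1 -a-> p1 -a-> p1 -b-> p0 -b-> p1 -b-> p0 -a-> p3 -a-> p3  → end p3, rejected

0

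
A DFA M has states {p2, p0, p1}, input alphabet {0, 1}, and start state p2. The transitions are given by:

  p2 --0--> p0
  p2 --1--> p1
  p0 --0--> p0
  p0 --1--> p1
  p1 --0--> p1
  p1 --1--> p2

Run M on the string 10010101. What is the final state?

p2

p2 → p1 → p1 → p1 → p2 → p0 → p1 → p1 → p2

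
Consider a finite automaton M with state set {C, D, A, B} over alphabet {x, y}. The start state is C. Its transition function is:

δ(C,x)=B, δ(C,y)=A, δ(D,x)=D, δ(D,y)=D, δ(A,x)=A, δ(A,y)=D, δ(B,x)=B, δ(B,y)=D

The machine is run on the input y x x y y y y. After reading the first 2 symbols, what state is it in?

A

start at C
read 'y': C → A
read 'x': A → A
After 2 symbols: A.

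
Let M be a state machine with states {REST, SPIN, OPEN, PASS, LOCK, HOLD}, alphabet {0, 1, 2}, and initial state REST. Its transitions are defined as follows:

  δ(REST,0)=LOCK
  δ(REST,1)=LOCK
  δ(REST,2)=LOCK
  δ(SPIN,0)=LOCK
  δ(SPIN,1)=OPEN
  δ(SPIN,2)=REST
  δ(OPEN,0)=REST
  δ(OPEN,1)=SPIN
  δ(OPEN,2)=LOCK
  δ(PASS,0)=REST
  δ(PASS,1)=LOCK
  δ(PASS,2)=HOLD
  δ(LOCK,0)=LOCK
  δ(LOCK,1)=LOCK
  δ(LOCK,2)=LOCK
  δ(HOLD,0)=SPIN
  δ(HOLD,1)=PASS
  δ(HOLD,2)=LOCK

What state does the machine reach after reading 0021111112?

start at REST
read '0': REST → LOCK
read '0': LOCK → LOCK
read '2': LOCK → LOCK
read '1': LOCK → LOCK
read '1': LOCK → LOCK
read '1': LOCK → LOCK
read '1': LOCK → LOCK
read '1': LOCK → LOCK
read '1': LOCK → LOCK
read '2': LOCK → LOCK

LOCK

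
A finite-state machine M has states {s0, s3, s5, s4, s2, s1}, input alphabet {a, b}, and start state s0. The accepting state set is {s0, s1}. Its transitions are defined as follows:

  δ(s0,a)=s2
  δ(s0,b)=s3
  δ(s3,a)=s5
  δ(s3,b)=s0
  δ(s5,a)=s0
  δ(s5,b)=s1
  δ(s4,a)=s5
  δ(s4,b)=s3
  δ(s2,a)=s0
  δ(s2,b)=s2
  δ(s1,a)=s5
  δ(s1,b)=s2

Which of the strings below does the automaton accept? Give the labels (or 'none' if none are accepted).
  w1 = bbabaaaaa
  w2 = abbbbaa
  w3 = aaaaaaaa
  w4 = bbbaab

w1:
  start at s0
  read 'b': s0 → s3
  read 'b': s3 → s0
  read 'a': s0 → s2
  read 'b': s2 → s2
  read 'a': s2 → s0
  read 'a': s0 → s2
  read 'a': s2 → s0
  read 'a': s0 → s2
  read 'a': s2 → s0
  end s0, accepted
w2:
  start at s0
  read 'a': s0 → s2
  read 'b': s2 → s2
  read 'b': s2 → s2
  read 'b': s2 → s2
  read 'b': s2 → s2
  read 'a': s2 → s0
  read 'a': s0 → s2
  end s2, rejected
w3:
  start at s0
  read 'a': s0 → s2
  read 'a': s2 → s0
  read 'a': s0 → s2
  read 'a': s2 → s0
  read 'a': s0 → s2
  read 'a': s2 → s0
  read 'a': s0 → s2
  read 'a': s2 → s0
  end s0, accepted
w4:
  start at s0
  read 'b': s0 → s3
  read 'b': s3 → s0
  read 'b': s0 → s3
  read 'a': s3 → s5
  read 'a': s5 → s0
  read 'b': s0 → s3
  end s3, rejected

w1, w3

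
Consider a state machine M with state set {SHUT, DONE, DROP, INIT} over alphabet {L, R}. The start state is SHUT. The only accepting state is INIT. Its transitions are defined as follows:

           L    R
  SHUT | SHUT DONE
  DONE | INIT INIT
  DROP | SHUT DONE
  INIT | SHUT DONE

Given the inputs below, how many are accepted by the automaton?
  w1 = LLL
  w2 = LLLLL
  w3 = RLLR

0

w1: Trace: SHUT -L-> SHUT -L-> SHUT -L-> SHUT  → end SHUT, rejected
w2: Trace: SHUT -L-> SHUT -L-> SHUT -L-> SHUT -L-> SHUT -L-> SHUT  → end SHUT, rejected
w3: Trace: SHUT -R-> DONE -L-> INIT -L-> SHUT -R-> DONE  → end DONE, rejected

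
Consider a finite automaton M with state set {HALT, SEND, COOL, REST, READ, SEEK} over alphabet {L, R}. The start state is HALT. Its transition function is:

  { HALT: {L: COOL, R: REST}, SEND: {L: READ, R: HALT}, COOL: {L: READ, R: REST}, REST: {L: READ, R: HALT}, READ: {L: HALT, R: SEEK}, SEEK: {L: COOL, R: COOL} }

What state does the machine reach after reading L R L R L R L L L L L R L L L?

Trace: HALT -L-> COOL -R-> REST -L-> READ -R-> SEEK -L-> COOL -R-> REST -L-> READ -L-> HALT -L-> COOL -L-> READ -L-> HALT -R-> REST -L-> READ -L-> HALT -L-> COOL

COOL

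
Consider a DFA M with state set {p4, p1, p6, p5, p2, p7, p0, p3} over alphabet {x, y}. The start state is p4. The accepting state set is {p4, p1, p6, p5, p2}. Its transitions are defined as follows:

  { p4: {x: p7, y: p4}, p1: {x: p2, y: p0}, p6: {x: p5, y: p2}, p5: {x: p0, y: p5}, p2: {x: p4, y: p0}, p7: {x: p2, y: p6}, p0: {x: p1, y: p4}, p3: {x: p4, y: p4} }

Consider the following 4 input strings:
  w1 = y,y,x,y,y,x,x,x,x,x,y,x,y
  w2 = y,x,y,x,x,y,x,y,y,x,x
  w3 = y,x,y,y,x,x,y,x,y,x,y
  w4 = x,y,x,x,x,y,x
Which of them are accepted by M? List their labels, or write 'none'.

w1:
  start at p4
  read 'y': p4 → p4
  read 'y': p4 → p4
  read 'x': p4 → p7
  read 'y': p7 → p6
  read 'y': p6 → p2
  read 'x': p2 → p4
  read 'x': p4 → p7
  read 'x': p7 → p2
  read 'x': p2 → p4
  read 'x': p4 → p7
  read 'y': p7 → p6
  read 'x': p6 → p5
  read 'y': p5 → p5
  end p5, accepted
w2:
  start at p4
  read 'y': p4 → p4
  read 'x': p4 → p7
  read 'y': p7 → p6
  read 'x': p6 → p5
  read 'x': p5 → p0
  read 'y': p0 → p4
  read 'x': p4 → p7
  read 'y': p7 → p6
  read 'y': p6 → p2
  read 'x': p2 → p4
  read 'x': p4 → p7
  end p7, rejected
w3:
  start at p4
  read 'y': p4 → p4
  read 'x': p4 → p7
  read 'y': p7 → p6
  read 'y': p6 → p2
  read 'x': p2 → p4
  read 'x': p4 → p7
  read 'y': p7 → p6
  read 'x': p6 → p5
  read 'y': p5 → p5
  read 'x': p5 → p0
  read 'y': p0 → p4
  end p4, accepted
w4:
  start at p4
  read 'x': p4 → p7
  read 'y': p7 → p6
  read 'x': p6 → p5
  read 'x': p5 → p0
  read 'x': p0 → p1
  read 'y': p1 → p0
  read 'x': p0 → p1
  end p1, accepted

w1, w3, w4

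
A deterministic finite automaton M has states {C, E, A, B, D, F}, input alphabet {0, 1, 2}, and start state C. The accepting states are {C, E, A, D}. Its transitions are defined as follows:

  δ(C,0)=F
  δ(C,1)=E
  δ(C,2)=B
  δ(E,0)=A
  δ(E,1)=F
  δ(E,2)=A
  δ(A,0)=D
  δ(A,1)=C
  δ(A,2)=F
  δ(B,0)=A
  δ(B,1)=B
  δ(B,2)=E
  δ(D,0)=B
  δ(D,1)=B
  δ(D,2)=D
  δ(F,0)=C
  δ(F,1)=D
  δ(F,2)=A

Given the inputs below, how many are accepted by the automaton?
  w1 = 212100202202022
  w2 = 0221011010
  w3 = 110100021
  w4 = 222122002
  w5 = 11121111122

3

w1: Trace: C -2-> B -1-> B -2-> E -1-> F -0-> C -0-> F -2-> A -0-> D -2-> D -2-> D -0-> B -2-> E -0-> A -2-> F -2-> A  → end A, accepted
w2: Trace: C -0-> F -2-> A -2-> F -1-> D -0-> B -1-> B -1-> B -0-> A -1-> C -0-> F  → end F, rejected
w3: Trace: C -1-> E -1-> F -0-> C -1-> E -0-> A -0-> D -0-> B -2-> E -1-> F  → end F, rejected
w4: Trace: C -2-> B -2-> E -2-> A -1-> C -2-> B -2-> E -0-> A -0-> D -2-> D  → end D, accepted
w5: Trace: C -1-> E -1-> F -1-> D -2-> D -1-> B -1-> B -1-> B -1-> B -1-> B -2-> E -2-> A  → end A, accepted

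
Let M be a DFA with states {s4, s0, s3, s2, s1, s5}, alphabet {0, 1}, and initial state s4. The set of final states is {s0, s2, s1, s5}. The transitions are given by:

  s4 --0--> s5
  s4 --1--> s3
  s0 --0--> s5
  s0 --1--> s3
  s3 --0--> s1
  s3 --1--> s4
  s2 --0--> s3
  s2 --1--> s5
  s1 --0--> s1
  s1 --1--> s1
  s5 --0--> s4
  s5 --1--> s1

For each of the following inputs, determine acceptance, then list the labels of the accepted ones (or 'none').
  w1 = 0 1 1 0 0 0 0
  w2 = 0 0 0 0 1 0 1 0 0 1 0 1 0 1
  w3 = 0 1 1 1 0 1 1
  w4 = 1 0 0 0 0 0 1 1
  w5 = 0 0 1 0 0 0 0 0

w1, w2, w3, w4, w5

w1: s4 → s5 → s1 → s1 → s1 → s1 → s1 → s1  → end s1, accepted
w2: s4 → s5 → s4 → s5 → s4 → s3 → s1 → s1 → s1 → s1 → s1 → s1 → s1 → s1 → s1  → end s1, accepted
w3: s4 → s5 → s1 → s1 → s1 → s1 → s1 → s1  → end s1, accepted
w4: s4 → s3 → s1 → s1 → s1 → s1 → s1 → s1 → s1  → end s1, accepted
w5: s4 → s5 → s4 → s3 → s1 → s1 → s1 → s1 → s1  → end s1, accepted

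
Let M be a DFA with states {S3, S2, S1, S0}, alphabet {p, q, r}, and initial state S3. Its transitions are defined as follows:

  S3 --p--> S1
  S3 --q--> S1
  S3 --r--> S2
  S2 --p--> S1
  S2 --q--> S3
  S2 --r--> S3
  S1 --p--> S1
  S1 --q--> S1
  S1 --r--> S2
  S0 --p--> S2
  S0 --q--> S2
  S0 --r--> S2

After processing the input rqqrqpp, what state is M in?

S1

S3 → S2 → S3 → S1 → S2 → S3 → S1 → S1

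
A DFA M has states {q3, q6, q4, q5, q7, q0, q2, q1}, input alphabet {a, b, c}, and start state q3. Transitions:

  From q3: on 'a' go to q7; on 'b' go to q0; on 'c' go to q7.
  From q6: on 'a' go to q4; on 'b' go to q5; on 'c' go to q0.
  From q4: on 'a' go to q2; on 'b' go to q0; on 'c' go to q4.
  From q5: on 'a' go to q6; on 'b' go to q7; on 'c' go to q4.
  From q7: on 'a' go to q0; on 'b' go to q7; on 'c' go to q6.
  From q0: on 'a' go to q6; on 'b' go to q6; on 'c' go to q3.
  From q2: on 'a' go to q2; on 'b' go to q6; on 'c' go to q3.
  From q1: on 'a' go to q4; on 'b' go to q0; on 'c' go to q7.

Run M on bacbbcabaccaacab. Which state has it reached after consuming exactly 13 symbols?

q2

q3 → q0 → q6 → q0 → q6 → q5 → q4 → q2 → q6 → q4 → q4 → q4 → q2 → q2
After 13 symbols: q2.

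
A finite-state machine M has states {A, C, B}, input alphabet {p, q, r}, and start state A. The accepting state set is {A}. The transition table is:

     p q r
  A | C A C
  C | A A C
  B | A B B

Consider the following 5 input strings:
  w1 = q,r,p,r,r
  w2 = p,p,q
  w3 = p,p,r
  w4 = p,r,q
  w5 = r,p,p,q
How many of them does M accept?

w1:
  start at A
  read 'q': A → A
  read 'r': A → C
  read 'p': C → A
  read 'r': A → C
  read 'r': C → C
  end C, rejected
w2:
  start at A
  read 'p': A → C
  read 'p': C → A
  read 'q': A → A
  end A, accepted
w3:
  start at A
  read 'p': A → C
  read 'p': C → A
  read 'r': A → C
  end C, rejected
w4:
  start at A
  read 'p': A → C
  read 'r': C → C
  read 'q': C → A
  end A, accepted
w5:
  start at A
  read 'r': A → C
  read 'p': C → A
  read 'p': A → C
  read 'q': C → A
  end A, accepted

3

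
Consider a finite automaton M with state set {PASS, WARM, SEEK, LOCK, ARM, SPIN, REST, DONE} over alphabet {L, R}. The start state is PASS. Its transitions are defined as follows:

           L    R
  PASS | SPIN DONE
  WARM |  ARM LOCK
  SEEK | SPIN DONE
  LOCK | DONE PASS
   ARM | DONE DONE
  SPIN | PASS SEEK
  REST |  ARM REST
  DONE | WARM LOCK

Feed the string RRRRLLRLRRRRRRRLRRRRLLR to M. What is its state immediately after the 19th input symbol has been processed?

start at PASS
read 'R': PASS → DONE
read 'R': DONE → LOCK
read 'R': LOCK → PASS
read 'R': PASS → DONE
read 'L': DONE → WARM
read 'L': WARM → ARM
read 'R': ARM → DONE
read 'L': DONE → WARM
read 'R': WARM → LOCK
read 'R': LOCK → PASS
read 'R': PASS → DONE
read 'R': DONE → LOCK
read 'R': LOCK → PASS
read 'R': PASS → DONE
read 'R': DONE → LOCK
read 'L': LOCK → DONE
read 'R': DONE → LOCK
read 'R': LOCK → PASS
read 'R': PASS → DONE
After 19 symbols: DONE.

DONE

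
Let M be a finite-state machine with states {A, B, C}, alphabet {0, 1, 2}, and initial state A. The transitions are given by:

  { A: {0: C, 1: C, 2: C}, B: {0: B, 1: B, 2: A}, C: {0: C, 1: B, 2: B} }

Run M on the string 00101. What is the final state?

start at A
read '0': A → C
read '0': C → C
read '1': C → B
read '0': B → B
read '1': B → B

B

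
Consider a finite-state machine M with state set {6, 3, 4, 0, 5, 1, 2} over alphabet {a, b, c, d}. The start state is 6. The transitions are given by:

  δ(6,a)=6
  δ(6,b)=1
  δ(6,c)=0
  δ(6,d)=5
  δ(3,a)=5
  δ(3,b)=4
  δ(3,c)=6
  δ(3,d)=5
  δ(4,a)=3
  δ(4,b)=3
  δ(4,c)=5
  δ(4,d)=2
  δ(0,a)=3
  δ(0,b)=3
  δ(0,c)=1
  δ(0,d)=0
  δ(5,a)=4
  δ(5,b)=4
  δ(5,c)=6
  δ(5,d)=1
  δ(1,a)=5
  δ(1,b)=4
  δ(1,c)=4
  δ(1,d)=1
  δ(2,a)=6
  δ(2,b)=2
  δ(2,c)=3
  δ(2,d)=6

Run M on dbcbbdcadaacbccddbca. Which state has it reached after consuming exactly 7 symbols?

6

6 → 5 → 4 → 5 → 4 → 3 → 5 → 6
After 7 symbols: 6.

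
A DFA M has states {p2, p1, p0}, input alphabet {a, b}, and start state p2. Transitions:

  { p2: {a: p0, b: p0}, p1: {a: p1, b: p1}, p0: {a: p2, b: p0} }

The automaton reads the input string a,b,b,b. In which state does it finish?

p0

Trace: p2 -a-> p0 -b-> p0 -b-> p0 -b-> p0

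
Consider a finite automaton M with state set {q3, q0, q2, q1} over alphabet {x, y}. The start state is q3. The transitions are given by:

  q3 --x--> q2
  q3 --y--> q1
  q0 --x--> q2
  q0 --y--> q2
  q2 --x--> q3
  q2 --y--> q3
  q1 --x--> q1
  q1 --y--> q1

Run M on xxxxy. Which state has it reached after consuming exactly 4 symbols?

Trace: q3 -x-> q2 -x-> q3 -x-> q2 -x-> q3
After 4 symbols: q3.

q3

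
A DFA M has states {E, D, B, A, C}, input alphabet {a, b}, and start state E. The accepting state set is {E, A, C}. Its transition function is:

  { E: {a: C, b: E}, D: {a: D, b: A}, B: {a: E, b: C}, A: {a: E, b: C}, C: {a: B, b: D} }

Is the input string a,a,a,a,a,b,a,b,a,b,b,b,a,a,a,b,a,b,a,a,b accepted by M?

Yes

E → C → B → E → C → B → C → B → C → B → C → D → A → E → C → B → C → B → C → B → E → E
End state E is accepting.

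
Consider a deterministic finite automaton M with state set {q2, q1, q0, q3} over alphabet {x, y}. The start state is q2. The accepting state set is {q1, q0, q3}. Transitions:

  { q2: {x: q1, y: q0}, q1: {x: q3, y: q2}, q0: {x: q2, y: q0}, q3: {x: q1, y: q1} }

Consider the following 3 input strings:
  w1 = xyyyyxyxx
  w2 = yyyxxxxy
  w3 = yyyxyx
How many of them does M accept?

w1: Trace: q2 -x-> q1 -y-> q2 -y-> q0 -y-> q0 -y-> q0 -x-> q2 -y-> q0 -x-> q2 -x-> q1  → end q1, accepted
w2: Trace: q2 -y-> q0 -y-> q0 -y-> q0 -x-> q2 -x-> q1 -x-> q3 -x-> q1 -y-> q2  → end q2, rejected
w3: Trace: q2 -y-> q0 -y-> q0 -y-> q0 -x-> q2 -y-> q0 -x-> q2  → end q2, rejected

1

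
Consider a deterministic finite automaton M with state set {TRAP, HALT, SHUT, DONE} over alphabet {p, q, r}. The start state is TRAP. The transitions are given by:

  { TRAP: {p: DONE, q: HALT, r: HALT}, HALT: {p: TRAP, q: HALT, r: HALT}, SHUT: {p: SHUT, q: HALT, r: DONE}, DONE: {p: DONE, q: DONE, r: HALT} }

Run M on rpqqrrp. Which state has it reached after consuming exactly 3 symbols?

HALT

Trace: TRAP -r-> HALT -p-> TRAP -q-> HALT
After 3 symbols: HALT.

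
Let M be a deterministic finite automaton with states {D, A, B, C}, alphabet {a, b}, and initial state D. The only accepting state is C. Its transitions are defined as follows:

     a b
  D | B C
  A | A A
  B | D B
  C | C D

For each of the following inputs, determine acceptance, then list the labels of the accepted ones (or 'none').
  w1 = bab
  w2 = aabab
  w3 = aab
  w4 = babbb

w1:
  start at D
  read 'b': D → C
  read 'a': C → C
  read 'b': C → D
  end D, rejected
w2:
  start at D
  read 'a': D → B
  read 'a': B → D
  read 'b': D → C
  read 'a': C → C
  read 'b': C → D
  end D, rejected
w3:
  start at D
  read 'a': D → B
  read 'a': B → D
  read 'b': D → C
  end C, accepted
w4:
  start at D
  read 'b': D → C
  read 'a': C → C
  read 'b': C → D
  read 'b': D → C
  read 'b': C → D
  end D, rejected

w3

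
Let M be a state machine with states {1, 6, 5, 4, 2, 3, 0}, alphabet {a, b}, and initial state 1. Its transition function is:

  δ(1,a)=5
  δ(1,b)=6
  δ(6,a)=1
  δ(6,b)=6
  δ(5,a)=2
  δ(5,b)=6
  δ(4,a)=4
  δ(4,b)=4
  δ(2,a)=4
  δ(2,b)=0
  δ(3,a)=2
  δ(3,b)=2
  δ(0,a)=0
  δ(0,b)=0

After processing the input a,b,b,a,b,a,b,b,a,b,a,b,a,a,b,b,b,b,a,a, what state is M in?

Trace: 1 -a-> 5 -b-> 6 -b-> 6 -a-> 1 -b-> 6 -a-> 1 -b-> 6 -b-> 6 -a-> 1 -b-> 6 -a-> 1 -b-> 6 -a-> 1 -a-> 5 -b-> 6 -b-> 6 -b-> 6 -b-> 6 -a-> 1 -a-> 5

5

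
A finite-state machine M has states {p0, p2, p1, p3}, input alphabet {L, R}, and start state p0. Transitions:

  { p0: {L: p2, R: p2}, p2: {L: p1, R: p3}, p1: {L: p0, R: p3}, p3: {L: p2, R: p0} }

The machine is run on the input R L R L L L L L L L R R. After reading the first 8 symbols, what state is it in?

start at p0
read 'R': p0 → p2
read 'L': p2 → p1
read 'R': p1 → p3
read 'L': p3 → p2
read 'L': p2 → p1
read 'L': p1 → p0
read 'L': p0 → p2
read 'L': p2 → p1
After 8 symbols: p1.

p1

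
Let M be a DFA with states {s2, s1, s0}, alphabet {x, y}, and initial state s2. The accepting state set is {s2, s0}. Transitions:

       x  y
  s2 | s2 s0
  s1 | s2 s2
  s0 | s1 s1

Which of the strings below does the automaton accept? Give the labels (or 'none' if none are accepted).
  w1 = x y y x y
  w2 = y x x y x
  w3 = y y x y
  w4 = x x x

w1: s2 → s2 → s0 → s1 → s2 → s0  → end s0, accepted
w2: s2 → s0 → s1 → s2 → s0 → s1  → end s1, rejected
w3: s2 → s0 → s1 → s2 → s0  → end s0, accepted
w4: s2 → s2 → s2 → s2  → end s2, accepted

w1, w3, w4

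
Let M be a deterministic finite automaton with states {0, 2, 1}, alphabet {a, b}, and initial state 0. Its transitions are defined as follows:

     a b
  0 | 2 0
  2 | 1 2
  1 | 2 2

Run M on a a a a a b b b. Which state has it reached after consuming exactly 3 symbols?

2

start at 0
read 'a': 0 → 2
read 'a': 2 → 1
read 'a': 1 → 2
After 3 symbols: 2.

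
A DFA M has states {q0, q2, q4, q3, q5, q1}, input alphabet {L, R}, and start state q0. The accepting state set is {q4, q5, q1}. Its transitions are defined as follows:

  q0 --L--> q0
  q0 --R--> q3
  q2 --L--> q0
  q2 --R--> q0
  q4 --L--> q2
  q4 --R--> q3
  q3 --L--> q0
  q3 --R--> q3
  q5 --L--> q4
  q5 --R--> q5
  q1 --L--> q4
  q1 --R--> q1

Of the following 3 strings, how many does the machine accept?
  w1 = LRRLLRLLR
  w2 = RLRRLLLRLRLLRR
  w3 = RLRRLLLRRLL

w1: q0 → q0 → q3 → q3 → q0 → q0 → q3 → q0 → q0 → q3  → end q3, rejected
w2: q0 → q3 → q0 → q3 → q3 → q0 → q0 → q0 → q3 → q0 → q3 → q0 → q0 → q3 → q3  → end q3, rejected
w3: q0 → q3 → q0 → q3 → q3 → q0 → q0 → q0 → q3 → q3 → q0 → q0  → end q0, rejected

0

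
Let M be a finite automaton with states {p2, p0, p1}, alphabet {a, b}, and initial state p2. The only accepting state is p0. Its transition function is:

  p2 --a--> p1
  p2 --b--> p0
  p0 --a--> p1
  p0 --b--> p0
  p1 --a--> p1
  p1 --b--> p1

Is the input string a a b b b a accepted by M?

p2 → p1 → p1 → p1 → p1 → p1 → p1
End state p1 is not accepting.

No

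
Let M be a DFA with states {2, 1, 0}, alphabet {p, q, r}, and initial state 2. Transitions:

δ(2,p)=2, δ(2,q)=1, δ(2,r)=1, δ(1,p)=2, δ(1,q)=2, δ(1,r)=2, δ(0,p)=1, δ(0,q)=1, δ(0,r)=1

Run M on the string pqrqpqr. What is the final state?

start at 2
read 'p': 2 → 2
read 'q': 2 → 1
read 'r': 1 → 2
read 'q': 2 → 1
read 'p': 1 → 2
read 'q': 2 → 1
read 'r': 1 → 2

2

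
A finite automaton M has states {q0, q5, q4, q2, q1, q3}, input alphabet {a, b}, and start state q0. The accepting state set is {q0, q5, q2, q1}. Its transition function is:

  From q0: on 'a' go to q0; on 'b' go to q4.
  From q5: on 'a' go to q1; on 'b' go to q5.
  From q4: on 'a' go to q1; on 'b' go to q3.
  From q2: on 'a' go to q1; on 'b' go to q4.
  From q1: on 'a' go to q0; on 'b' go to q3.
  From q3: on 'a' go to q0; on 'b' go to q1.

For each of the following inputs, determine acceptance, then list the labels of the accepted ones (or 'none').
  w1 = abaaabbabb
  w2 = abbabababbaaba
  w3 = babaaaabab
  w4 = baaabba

w2, w4

w1:
  start at q0
  read 'a': q0 → q0
  read 'b': q0 → q4
  read 'a': q4 → q1
  read 'a': q1 → q0
  read 'a': q0 → q0
  read 'b': q0 → q4
  read 'b': q4 → q3
  read 'a': q3 → q0
  read 'b': q0 → q4
  read 'b': q4 → q3
  end q3, rejected
w2:
  start at q0
  read 'a': q0 → q0
  read 'b': q0 → q4
  read 'b': q4 → q3
  read 'a': q3 → q0
  read 'b': q0 → q4
  read 'a': q4 → q1
  read 'b': q1 → q3
  read 'a': q3 → q0
  read 'b': q0 → q4
  read 'b': q4 → q3
  read 'a': q3 → q0
  read 'a': q0 → q0
  read 'b': q0 → q4
  read 'a': q4 → q1
  end q1, accepted
w3:
  start at q0
  read 'b': q0 → q4
  read 'a': q4 → q1
  read 'b': q1 → q3
  read 'a': q3 → q0
  read 'a': q0 → q0
  read 'a': q0 → q0
  read 'a': q0 → q0
  read 'b': q0 → q4
  read 'a': q4 → q1
  read 'b': q1 → q3
  end q3, rejected
w4:
  start at q0
  read 'b': q0 → q4
  read 'a': q4 → q1
  read 'a': q1 → q0
  read 'a': q0 → q0
  read 'b': q0 → q4
  read 'b': q4 → q3
  read 'a': q3 → q0
  end q0, accepted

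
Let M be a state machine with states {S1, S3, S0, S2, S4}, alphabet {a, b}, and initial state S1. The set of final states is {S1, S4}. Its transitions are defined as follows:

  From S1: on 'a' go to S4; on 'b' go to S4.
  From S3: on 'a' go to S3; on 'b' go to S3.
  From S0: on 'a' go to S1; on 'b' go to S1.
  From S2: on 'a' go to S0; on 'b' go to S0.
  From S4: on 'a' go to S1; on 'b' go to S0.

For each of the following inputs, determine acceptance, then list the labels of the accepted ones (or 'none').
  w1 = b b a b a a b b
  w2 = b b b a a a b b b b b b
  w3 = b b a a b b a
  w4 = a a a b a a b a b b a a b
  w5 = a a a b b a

w1:
  start at S1
  read 'b': S1 → S4
  read 'b': S4 → S0
  read 'a': S0 → S1
  read 'b': S1 → S4
  read 'a': S4 → S1
  read 'a': S1 → S4
  read 'b': S4 → S0
  read 'b': S0 → S1
  end S1, accepted
w2:
  start at S1
  read 'b': S1 → S4
  read 'b': S4 → S0
  read 'b': S0 → S1
  read 'a': S1 → S4
  read 'a': S4 → S1
  read 'a': S1 → S4
  read 'b': S4 → S0
  read 'b': S0 → S1
  read 'b': S1 → S4
  read 'b': S4 → S0
  read 'b': S0 → S1
  read 'b': S1 → S4
  end S4, accepted
w3:
  start at S1
  read 'b': S1 → S4
  read 'b': S4 → S0
  read 'a': S0 → S1
  read 'a': S1 → S4
  read 'b': S4 → S0
  read 'b': S0 → S1
  read 'a': S1 → S4
  end S4, accepted
w4:
  start at S1
  read 'a': S1 → S4
  read 'a': S4 → S1
  read 'a': S1 → S4
  read 'b': S4 → S0
  read 'a': S0 → S1
  read 'a': S1 → S4
  read 'b': S4 → S0
  read 'a': S0 → S1
  read 'b': S1 → S4
  read 'b': S4 → S0
  read 'a': S0 → S1
  read 'a': S1 → S4
  read 'b': S4 → S0
  end S0, rejected
w5:
  start at S1
  read 'a': S1 → S4
  read 'a': S4 → S1
  read 'a': S1 → S4
  read 'b': S4 → S0
  read 'b': S0 → S1
  read 'a': S1 → S4
  end S4, accepted

w1, w2, w3, w5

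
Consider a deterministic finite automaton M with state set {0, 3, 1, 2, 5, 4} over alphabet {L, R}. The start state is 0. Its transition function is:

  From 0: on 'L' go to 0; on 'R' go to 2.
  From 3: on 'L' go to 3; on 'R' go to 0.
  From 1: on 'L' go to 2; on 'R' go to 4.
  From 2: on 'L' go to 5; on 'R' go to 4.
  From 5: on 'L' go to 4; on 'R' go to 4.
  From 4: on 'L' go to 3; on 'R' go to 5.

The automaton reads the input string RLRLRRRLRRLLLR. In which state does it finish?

0

Trace: 0 -R-> 2 -L-> 5 -R-> 4 -L-> 3 -R-> 0 -R-> 2 -R-> 4 -L-> 3 -R-> 0 -R-> 2 -L-> 5 -L-> 4 -L-> 3 -R-> 0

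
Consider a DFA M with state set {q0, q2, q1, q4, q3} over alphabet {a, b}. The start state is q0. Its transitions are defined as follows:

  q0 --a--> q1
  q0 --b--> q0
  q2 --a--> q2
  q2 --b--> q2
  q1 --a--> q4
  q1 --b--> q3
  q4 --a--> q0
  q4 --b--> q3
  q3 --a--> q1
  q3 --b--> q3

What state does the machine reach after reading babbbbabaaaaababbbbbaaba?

q0 → q0 → q1 → q3 → q3 → q3 → q3 → q1 → q3 → q1 → q4 → q0 → q1 → q4 → q3 → q1 → q3 → q3 → q3 → q3 → q3 → q1 → q4 → q3 → q1

q1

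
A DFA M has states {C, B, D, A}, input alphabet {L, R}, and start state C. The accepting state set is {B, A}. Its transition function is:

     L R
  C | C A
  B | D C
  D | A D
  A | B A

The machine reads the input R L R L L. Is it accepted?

C → A → B → C → C → C
End state C is not accepting.

No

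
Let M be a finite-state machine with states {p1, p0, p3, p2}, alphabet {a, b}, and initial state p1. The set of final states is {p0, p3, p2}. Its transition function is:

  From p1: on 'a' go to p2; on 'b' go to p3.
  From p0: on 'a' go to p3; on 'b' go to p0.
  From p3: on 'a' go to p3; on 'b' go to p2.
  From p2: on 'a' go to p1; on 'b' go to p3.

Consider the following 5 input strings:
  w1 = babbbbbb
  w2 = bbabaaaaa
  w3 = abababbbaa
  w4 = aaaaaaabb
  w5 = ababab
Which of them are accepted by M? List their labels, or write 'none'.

w1:
  start at p1
  read 'b': p1 → p3
  read 'a': p3 → p3
  read 'b': p3 → p2
  read 'b': p2 → p3
  read 'b': p3 → p2
  read 'b': p2 → p3
  read 'b': p3 → p2
  read 'b': p2 → p3
  end p3, accepted
w2:
  start at p1
  read 'b': p1 → p3
  read 'b': p3 → p2
  read 'a': p2 → p1
  read 'b': p1 → p3
  read 'a': p3 → p3
  read 'a': p3 → p3
  read 'a': p3 → p3
  read 'a': p3 → p3
  read 'a': p3 → p3
  end p3, accepted
w3:
  start at p1
  read 'a': p1 → p2
  read 'b': p2 → p3
  read 'a': p3 → p3
  read 'b': p3 → p2
  read 'a': p2 → p1
  read 'b': p1 → p3
  read 'b': p3 → p2
  read 'b': p2 → p3
  read 'a': p3 → p3
  read 'a': p3 → p3
  end p3, accepted
w4:
  start at p1
  read 'a': p1 → p2
  read 'a': p2 → p1
  read 'a': p1 → p2
  read 'a': p2 → p1
  read 'a': p1 → p2
  read 'a': p2 → p1
  read 'a': p1 → p2
  read 'b': p2 → p3
  read 'b': p3 → p2
  end p2, accepted
w5:
  start at p1
  read 'a': p1 → p2
  read 'b': p2 → p3
  read 'a': p3 → p3
  read 'b': p3 → p2
  read 'a': p2 → p1
  read 'b': p1 → p3
  end p3, accepted

w1, w2, w3, w4, w5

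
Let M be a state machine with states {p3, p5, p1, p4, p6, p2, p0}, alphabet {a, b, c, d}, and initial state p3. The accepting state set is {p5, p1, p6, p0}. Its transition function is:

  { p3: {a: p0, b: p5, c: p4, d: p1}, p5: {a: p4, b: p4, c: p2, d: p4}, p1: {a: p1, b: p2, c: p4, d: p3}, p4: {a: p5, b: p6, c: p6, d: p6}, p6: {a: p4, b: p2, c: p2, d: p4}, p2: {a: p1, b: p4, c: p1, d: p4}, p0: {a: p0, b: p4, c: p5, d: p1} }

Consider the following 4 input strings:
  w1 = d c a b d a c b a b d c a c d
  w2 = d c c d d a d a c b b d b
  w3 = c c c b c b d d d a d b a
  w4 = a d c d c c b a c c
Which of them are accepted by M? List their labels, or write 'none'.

w1:
  start at p3
  read 'd': p3 → p1
  read 'c': p1 → p4
  read 'a': p4 → p5
  read 'b': p5 → p4
  read 'd': p4 → p6
  read 'a': p6 → p4
  read 'c': p4 → p6
  read 'b': p6 → p2
  read 'a': p2 → p1
  read 'b': p1 → p2
  read 'd': p2 → p4
  read 'c': p4 → p6
  read 'a': p6 → p4
  read 'c': p4 → p6
  read 'd': p6 → p4
  end p4, rejected
w2:
  start at p3
  read 'd': p3 → p1
  read 'c': p1 → p4
  read 'c': p4 → p6
  read 'd': p6 → p4
  read 'd': p4 → p6
  read 'a': p6 → p4
  read 'd': p4 → p6
  read 'a': p6 → p4
  read 'c': p4 → p6
  read 'b': p6 → p2
  read 'b': p2 → p4
  read 'd': p4 → p6
  read 'b': p6 → p2
  end p2, rejected
w3:
  start at p3
  read 'c': p3 → p4
  read 'c': p4 → p6
  read 'c': p6 → p2
  read 'b': p2 → p4
  read 'c': p4 → p6
  read 'b': p6 → p2
  read 'd': p2 → p4
  read 'd': p4 → p6
  read 'd': p6 → p4
  read 'a': p4 → p5
  read 'd': p5 → p4
  read 'b': p4 → p6
  read 'a': p6 → p4
  end p4, rejected
w4:
  start at p3
  read 'a': p3 → p0
  read 'd': p0 → p1
  read 'c': p1 → p4
  read 'd': p4 → p6
  read 'c': p6 → p2
  read 'c': p2 → p1
  read 'b': p1 → p2
  read 'a': p2 → p1
  read 'c': p1 → p4
  read 'c': p4 → p6
  end p6, accepted

w4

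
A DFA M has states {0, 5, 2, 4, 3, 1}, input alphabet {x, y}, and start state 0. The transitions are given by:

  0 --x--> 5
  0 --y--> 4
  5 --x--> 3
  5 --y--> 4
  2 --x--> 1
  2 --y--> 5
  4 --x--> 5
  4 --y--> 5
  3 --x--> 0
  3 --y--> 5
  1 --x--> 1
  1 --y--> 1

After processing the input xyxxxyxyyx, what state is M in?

3

start at 0
read 'x': 0 → 5
read 'y': 5 → 4
read 'x': 4 → 5
read 'x': 5 → 3
read 'x': 3 → 0
read 'y': 0 → 4
read 'x': 4 → 5
read 'y': 5 → 4
read 'y': 4 → 5
read 'x': 5 → 3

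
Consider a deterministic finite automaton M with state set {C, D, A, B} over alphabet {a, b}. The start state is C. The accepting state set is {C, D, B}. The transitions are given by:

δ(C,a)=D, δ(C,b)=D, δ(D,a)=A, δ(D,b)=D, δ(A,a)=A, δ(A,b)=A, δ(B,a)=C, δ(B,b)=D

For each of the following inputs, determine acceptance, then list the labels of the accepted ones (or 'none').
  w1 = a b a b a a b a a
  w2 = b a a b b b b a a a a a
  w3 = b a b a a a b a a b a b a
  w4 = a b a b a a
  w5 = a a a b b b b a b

none

w1:
  start at C
  read 'a': C → D
  read 'b': D → D
  read 'a': D → A
  read 'b': A → A
  read 'a': A → A
  read 'a': A → A
  read 'b': A → A
  read 'a': A → A
  read 'a': A → A
  end A, rejected
w2:
  start at C
  read 'b': C → D
  read 'a': D → A
  read 'a': A → A
  read 'b': A → A
  read 'b': A → A
  read 'b': A → A
  read 'b': A → A
  read 'a': A → A
  read 'a': A → A
  read 'a': A → A
  read 'a': A → A
  read 'a': A → A
  end A, rejected
w3:
  start at C
  read 'b': C → D
  read 'a': D → A
  read 'b': A → A
  read 'a': A → A
  read 'a': A → A
  read 'a': A → A
  read 'b': A → A
  read 'a': A → A
  read 'a': A → A
  read 'b': A → A
  read 'a': A → A
  read 'b': A → A
  read 'a': A → A
  end A, rejected
w4:
  start at C
  read 'a': C → D
  read 'b': D → D
  read 'a': D → A
  read 'b': A → A
  read 'a': A → A
  read 'a': A → A
  end A, rejected
w5:
  start at C
  read 'a': C → D
  read 'a': D → A
  read 'a': A → A
  read 'b': A → A
  read 'b': A → A
  read 'b': A → A
  read 'b': A → A
  read 'a': A → A
  read 'b': A → A
  end A, rejected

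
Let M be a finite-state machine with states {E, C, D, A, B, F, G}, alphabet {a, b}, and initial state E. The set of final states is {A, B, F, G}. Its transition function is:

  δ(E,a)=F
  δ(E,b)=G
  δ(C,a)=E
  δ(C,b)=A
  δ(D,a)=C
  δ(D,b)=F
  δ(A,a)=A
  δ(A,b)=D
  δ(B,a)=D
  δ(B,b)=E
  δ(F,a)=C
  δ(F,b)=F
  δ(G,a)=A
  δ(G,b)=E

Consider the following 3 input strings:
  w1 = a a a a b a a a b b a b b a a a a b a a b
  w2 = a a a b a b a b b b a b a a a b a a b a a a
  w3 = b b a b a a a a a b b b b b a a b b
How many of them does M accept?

w1:
  start at E
  read 'a': E → F
  read 'a': F → C
  read 'a': C → E
  read 'a': E → F
  read 'b': F → F
  read 'a': F → C
  read 'a': C → E
  read 'a': E → F
  read 'b': F → F
  read 'b': F → F
  read 'a': F → C
  read 'b': C → A
  read 'b': A → D
  read 'a': D → C
  read 'a': C → E
  read 'a': E → F
  read 'a': F → C
  read 'b': C → A
  read 'a': A → A
  read 'a': A → A
  read 'b': A → D
  end D, rejected
w2:
  start at E
  read 'a': E → F
  read 'a': F → C
  read 'a': C → E
  read 'b': E → G
  read 'a': G → A
  read 'b': A → D
  read 'a': D → C
  read 'b': C → A
  read 'b': A → D
  read 'b': D → F
  read 'a': F → C
  read 'b': C → A
  read 'a': A → A
  read 'a': A → A
  read 'a': A → A
  read 'b': A → D
  read 'a': D → C
  read 'a': C → E
  read 'b': E → G
  read 'a': G → A
  read 'a': A → A
  read 'a': A → A
  end A, accepted
w3:
  start at E
  read 'b': E → G
  read 'b': G → E
  read 'a': E → F
  read 'b': F → F
  read 'a': F → C
  read 'a': C → E
  read 'a': E → F
  read 'a': F → C
  read 'a': C → E
  read 'b': E → G
  read 'b': G → E
  read 'b': E → G
  read 'b': G → E
  read 'b': E → G
  read 'a': G → A
  read 'a': A → A
  read 'b': A → D
  read 'b': D → F
  end F, accepted

2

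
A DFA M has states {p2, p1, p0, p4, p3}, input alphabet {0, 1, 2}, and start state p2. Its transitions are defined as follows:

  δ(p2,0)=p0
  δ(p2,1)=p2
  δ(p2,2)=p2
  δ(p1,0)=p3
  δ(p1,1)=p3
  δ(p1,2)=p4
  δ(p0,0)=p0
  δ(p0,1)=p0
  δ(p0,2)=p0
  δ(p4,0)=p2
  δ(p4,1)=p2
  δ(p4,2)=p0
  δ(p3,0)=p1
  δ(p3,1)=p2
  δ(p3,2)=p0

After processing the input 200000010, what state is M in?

start at p2
read '2': p2 → p2
read '0': p2 → p0
read '0': p0 → p0
read '0': p0 → p0
read '0': p0 → p0
read '0': p0 → p0
read '0': p0 → p0
read '1': p0 → p0
read '0': p0 → p0

p0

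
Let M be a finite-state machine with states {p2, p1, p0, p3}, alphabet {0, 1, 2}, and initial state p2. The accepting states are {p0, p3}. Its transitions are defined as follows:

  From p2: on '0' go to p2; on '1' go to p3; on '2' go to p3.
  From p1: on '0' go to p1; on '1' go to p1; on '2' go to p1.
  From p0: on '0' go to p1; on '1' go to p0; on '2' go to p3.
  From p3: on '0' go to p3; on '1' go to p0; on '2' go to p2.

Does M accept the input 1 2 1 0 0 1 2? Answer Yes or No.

start at p2
read '1': p2 → p3
read '2': p3 → p2
read '1': p2 → p3
read '0': p3 → p3
read '0': p3 → p3
read '1': p3 → p0
read '2': p0 → p3
End state p3 is accepting.

Yes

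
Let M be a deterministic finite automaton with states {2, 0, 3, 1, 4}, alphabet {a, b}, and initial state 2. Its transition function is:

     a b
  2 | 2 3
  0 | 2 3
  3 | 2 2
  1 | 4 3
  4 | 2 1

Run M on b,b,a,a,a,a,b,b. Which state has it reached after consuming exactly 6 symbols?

Trace: 2 -b-> 3 -b-> 2 -a-> 2 -a-> 2 -a-> 2 -a-> 2
After 6 symbols: 2.

2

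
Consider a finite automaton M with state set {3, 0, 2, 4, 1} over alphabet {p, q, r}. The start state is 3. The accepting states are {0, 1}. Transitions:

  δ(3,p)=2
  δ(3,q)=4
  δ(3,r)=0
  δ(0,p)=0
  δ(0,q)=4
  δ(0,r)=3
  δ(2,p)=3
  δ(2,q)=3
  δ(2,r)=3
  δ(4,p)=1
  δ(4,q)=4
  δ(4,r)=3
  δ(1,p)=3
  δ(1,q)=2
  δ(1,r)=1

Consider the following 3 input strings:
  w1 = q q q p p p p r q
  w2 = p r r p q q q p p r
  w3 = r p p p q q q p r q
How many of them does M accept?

1

w1: 3 → 4 → 4 → 4 → 1 → 3 → 2 → 3 → 0 → 4  → end 4, rejected
w2: 3 → 2 → 3 → 0 → 0 → 4 → 4 → 4 → 1 → 3 → 0  → end 0, accepted
w3: 3 → 0 → 0 → 0 → 0 → 4 → 4 → 4 → 1 → 1 → 2  → end 2, rejected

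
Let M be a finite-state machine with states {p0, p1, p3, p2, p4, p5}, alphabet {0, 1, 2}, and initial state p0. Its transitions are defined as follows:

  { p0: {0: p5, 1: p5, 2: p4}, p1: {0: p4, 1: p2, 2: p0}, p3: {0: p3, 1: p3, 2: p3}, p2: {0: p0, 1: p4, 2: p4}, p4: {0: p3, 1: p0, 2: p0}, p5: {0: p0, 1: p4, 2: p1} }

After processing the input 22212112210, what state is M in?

Trace: p0 -2-> p4 -2-> p0 -2-> p4 -1-> p0 -2-> p4 -1-> p0 -1-> p5 -2-> p1 -2-> p0 -1-> p5 -0-> p0

p0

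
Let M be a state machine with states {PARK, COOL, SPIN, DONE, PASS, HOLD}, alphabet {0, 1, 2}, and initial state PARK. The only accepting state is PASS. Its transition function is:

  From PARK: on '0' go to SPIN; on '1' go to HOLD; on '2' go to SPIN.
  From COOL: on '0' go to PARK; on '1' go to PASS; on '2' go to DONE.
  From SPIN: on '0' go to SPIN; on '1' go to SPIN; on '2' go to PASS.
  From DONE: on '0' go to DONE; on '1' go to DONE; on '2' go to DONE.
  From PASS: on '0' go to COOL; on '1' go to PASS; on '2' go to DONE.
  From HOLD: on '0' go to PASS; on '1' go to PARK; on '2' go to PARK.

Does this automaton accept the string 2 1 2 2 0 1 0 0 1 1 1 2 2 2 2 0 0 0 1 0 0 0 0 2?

No

PARK → SPIN → SPIN → PASS → DONE → DONE → DONE → DONE → DONE → DONE → DONE → DONE → DONE → DONE → DONE → DONE → DONE → DONE → DONE → DONE → DONE → DONE → DONE → DONE → DONE
End state DONE is not accepting.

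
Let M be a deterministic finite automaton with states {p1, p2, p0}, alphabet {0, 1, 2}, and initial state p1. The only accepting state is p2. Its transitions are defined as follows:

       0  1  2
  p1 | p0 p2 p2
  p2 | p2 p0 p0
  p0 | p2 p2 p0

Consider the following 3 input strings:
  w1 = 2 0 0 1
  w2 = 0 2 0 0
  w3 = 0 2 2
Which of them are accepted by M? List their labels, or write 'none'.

w1: p1 → p2 → p2 → p2 → p0  → end p0, rejected
w2: p1 → p0 → p0 → p2 → p2  → end p2, accepted
w3: p1 → p0 → p0 → p0  → end p0, rejected

w2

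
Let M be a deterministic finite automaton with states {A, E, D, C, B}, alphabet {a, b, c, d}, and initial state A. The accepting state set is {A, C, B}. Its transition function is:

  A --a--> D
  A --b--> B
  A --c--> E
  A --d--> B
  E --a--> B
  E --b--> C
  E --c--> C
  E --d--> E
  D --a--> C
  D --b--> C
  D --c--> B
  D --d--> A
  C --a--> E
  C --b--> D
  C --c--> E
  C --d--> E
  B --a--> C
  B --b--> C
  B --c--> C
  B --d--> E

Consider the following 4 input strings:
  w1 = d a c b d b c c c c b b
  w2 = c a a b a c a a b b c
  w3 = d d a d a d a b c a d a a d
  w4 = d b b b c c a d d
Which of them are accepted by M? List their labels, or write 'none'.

w1:
  start at A
  read 'd': A → B
  read 'a': B → C
  read 'c': C → E
  read 'b': E → C
  read 'd': C → E
  read 'b': E → C
  read 'c': C → E
  read 'c': E → C
  read 'c': C → E
  read 'c': E → C
  read 'b': C → D
  read 'b': D → C
  end C, accepted
w2:
  start at A
  read 'c': A → E
  read 'a': E → B
  read 'a': B → C
  read 'b': C → D
  read 'a': D → C
  read 'c': C → E
  read 'a': E → B
  read 'a': B → C
  read 'b': C → D
  read 'b': D → C
  read 'c': C → E
  end E, rejected
w3:
  start at A
  read 'd': A → B
  read 'd': B → E
  read 'a': E → B
  read 'd': B → E
  read 'a': E → B
  read 'd': B → E
  read 'a': E → B
  read 'b': B → C
  read 'c': C → E
  read 'a': E → B
  read 'd': B → E
  read 'a': E → B
  read 'a': B → C
  read 'd': C → E
  end E, rejected
w4:
  start at A
  read 'd': A → B
  read 'b': B → C
  read 'b': C → D
  read 'b': D → C
  read 'c': C → E
  read 'c': E → C
  read 'a': C → E
  read 'd': E → E
  read 'd': E → E
  end E, rejected

w1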